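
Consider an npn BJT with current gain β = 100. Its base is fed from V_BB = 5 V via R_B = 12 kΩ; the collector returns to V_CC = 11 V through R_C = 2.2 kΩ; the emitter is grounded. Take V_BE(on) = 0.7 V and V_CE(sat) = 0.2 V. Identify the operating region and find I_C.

saturation; I_C ≈ 4.9 mA

Assume active: I_B = (5 − 0.7)/12 = 0.358 mA, giving I_C = β·I_B = 35.8 mA.
But then V_CE = 11 − 35.8×2.2 = -67.8 V < V_CE(sat) = 0.2 V — impossible in the active region.
So the transistor is saturated. With V_CE = 0.2 V, I_C = (V_CC − 0.2)/R_C = 10.8/2.2 = 4.91 mA.
Check: β·I_B = 35.8 mA > I_C = 4.91 mA, confirming saturation.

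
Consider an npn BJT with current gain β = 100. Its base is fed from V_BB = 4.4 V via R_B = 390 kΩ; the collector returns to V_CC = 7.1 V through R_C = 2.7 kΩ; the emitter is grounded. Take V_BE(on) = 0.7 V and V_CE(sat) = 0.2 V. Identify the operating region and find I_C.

Assume active. Base-emitter loop: I_B = (V_BB − V_BE)/R_B = (4.4 − 0.7)/390 = 0.00949 mA.
I_C = β·I_B = 100×0.00949 = 0.949 mA.
V_CE = V_CC − I_C·R_C = 7.1 − 0.949×2.7 = 4.54 V > V_CE(sat), so the active-region assumption holds.

active; I_C ≈ 0.95 mA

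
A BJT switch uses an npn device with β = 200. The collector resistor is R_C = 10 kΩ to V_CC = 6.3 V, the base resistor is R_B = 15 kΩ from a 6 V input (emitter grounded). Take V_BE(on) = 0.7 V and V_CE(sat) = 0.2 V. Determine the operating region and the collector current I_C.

Assume active: I_B = (6 − 0.7)/15 = 0.353 mA, giving I_C = β·I_B = 70.7 mA.
But then V_CE = 6.3 − 70.7×10 = -700 V < V_CE(sat) = 0.2 V — impossible in the active region.
So the transistor is saturated. With V_CE = 0.2 V, I_C = (V_CC − 0.2)/R_C = 6.1/10 = 0.61 mA.
Check: β·I_B = 70.7 mA > I_C = 0.61 mA, confirming saturation.

saturation; I_C ≈ 0.61 mA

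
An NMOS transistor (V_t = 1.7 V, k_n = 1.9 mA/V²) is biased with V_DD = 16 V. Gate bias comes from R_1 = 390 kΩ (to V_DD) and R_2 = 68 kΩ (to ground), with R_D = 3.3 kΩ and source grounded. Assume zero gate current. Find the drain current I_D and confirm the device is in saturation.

V_G = V_DD·R_2/(R_1+R_2) = 16×68/458 = 2.38 V. With the source grounded, V_GS = V_G = 2.38 V.
Assume saturation: I_D = (k_n/2)(V_GS − V_t)² = (1.9/2)×(2.38 − 1.7)² = 0.95×0.676² = 0.434 mA.
V_DS = V_DD − I_D·R_D = 16 − 0.434×3.3 = 14.6 V.
Saturation requires V_DS ≥ V_GS − V_t = 0.676 V; 14.6 ≥ 0.676 ✓.

I_D ≈ 0.43 mA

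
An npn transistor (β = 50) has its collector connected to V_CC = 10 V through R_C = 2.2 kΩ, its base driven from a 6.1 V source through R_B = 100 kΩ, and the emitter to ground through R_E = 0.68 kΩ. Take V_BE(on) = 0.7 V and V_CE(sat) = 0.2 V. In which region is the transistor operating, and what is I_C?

Assume active. Base-emitter loop: I_B = (V_BB − V_BE)/(R_B + (β+1)R_E) = (6.1 − 0.7)/(100 + 51×0.68) = 0.0401 mA.
I_C = β·I_B = 50×0.0401 = 2 mA.
V_CE = V_CC − I_C·R_C − I_E·R_E = 10 − 2×2.2 − 2.04×0.68 = 4.2 V > V_CE(sat), so the active-region assumption holds.

active; I_C ≈ 2 mA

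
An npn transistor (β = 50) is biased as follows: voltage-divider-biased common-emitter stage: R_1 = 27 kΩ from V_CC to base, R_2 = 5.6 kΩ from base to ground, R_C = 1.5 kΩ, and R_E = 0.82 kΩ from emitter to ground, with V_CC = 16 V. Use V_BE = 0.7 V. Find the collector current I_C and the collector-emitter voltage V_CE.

Thevenize the base divider: V_Th = V_CC·R_2/(R_1+R_2) = 16×5.6/32.6 = 2.75 V, R_Th = R_1‖R_2 = 4.64 kΩ.
Base-emitter loop: V_Th = I_B·R_Th + V_BE + (β+1)I_B·R_E, so I_B = (2.75 − 0.7) / (4.64 + 51×0.82) = 0.0441 mA.
I_C = β·I_B = 50×0.0441 = 2.2 mA, and I_E = (β+1)I_B = 2.25 mA.
V_CE = V_CC − I_C·R_C − I_E·R_E = 16 − 2.2×1.5 − 2.25×0.82 = 10.8 V.
V_CE = 10.8 V > 0.2 V confirms active-region operation.

I_C ≈ 2.2 mA, V_CE ≈ 11 V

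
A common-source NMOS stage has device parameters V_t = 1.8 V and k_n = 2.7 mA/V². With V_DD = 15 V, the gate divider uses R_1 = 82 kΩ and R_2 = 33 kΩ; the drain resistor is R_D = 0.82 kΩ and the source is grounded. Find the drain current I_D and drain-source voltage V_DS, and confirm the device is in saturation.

I_D ≈ 8.5 mA, V_DS ≈ 8.1 V

V_G = V_DD·R_2/(R_1+R_2) = 15×33/115 = 4.3 V. With the source grounded, V_GS = V_G = 4.3 V.
Assume saturation: I_D = (k_n/2)(V_GS − V_t)² = (2.7/2)×(4.3 − 1.8)² = 1.35×2.5² = 8.47 mA.
V_DS = V_DD − I_D·R_D = 15 − 8.47×0.82 = 8.06 V.
Saturation requires V_DS ≥ V_GS − V_t = 2.5 V; 8.06 ≥ 2.5 ✓.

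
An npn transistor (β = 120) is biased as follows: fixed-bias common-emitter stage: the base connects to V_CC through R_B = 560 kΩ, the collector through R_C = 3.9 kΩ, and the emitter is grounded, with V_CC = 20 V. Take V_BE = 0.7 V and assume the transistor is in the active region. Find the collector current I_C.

Base loop: V_CC = I_B·R_B + V_BE, so I_B = (20 − 0.7)/560 kΩ = 0.0345 mA.
In the active region I_C = β·I_B = 120 × 0.0345 = 4.14 mA.
Collector loop: V_CE = V_CC − I_C·R_C = 20 − 4.14×3.9 = 3.87 V.
Since V_CE = 3.87 V > V_CE(sat) ≈ 0.2 V, the transistor is in the active region as assumed.

I_C ≈ 4.1 mA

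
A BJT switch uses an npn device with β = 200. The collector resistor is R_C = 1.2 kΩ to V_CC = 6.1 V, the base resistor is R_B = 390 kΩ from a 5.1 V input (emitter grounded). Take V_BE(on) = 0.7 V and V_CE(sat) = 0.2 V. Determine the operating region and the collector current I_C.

Assume active. Base-emitter loop: I_B = (V_BB − V_BE)/R_B = (5.1 − 0.7)/390 = 0.0113 mA.
I_C = β·I_B = 200×0.0113 = 2.26 mA.
V_CE = V_CC − I_C·R_C = 6.1 − 2.26×1.2 = 3.39 V > V_CE(sat), so the active-region assumption holds.

active; I_C ≈ 2.3 mA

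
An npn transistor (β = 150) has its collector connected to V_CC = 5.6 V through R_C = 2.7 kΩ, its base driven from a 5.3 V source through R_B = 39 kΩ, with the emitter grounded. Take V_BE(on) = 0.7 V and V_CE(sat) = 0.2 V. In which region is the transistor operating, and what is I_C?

Assume active: I_B = (5.3 − 0.7)/39 = 0.118 mA, giving I_C = β·I_B = 17.7 mA.
But then V_CE = 5.6 − 17.7×2.7 = -42.2 V < V_CE(sat) = 0.2 V — impossible in the active region.
So the transistor is saturated. With V_CE = 0.2 V, I_C = (V_CC − 0.2)/R_C = 5.4/2.7 = 2 mA.
Check: β·I_B = 17.7 mA > I_C = 2 mA, confirming saturation.

saturation; I_C ≈ 2 mA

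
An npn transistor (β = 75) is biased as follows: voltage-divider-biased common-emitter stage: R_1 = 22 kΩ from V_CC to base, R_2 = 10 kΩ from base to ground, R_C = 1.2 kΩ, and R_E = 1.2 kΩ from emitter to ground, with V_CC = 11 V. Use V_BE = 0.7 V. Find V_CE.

Thevenize the base divider: V_Th = V_CC·R_2/(R_1+R_2) = 11×10/32 = 3.44 V, R_Th = R_1‖R_2 = 6.88 kΩ.
Base-emitter loop: V_Th = I_B·R_Th + V_BE + (β+1)I_B·R_E, so I_B = (3.44 − 0.7) / (6.88 + 76×1.2) = 0.0279 mA.
I_C = β·I_B = 75×0.0279 = 2.09 mA, and I_E = (β+1)I_B = 2.12 mA.
V_CE = V_CC − I_C·R_C − I_E·R_E = 11 − 2.09×1.2 − 2.12×1.2 = 5.94 V.
V_CE = 5.94 V > 0.2 V confirms active-region operation.

V_CE ≈ 5.9 V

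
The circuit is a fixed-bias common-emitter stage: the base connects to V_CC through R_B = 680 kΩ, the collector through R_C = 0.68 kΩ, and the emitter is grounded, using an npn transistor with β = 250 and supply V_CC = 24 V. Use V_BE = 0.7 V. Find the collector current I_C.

I_C ≈ 8.6 mA

Base loop: V_CC = I_B·R_B + V_BE, so I_B = (24 − 0.7)/680 kΩ = 0.0343 mA.
In the active region I_C = β·I_B = 250 × 0.0343 = 8.57 mA.
Collector loop: V_CE = V_CC − I_C·R_C = 24 − 8.57×0.68 = 18.2 V.
Since V_CE = 18.2 V > V_CE(sat) ≈ 0.2 V, the transistor is in the active region as assumed.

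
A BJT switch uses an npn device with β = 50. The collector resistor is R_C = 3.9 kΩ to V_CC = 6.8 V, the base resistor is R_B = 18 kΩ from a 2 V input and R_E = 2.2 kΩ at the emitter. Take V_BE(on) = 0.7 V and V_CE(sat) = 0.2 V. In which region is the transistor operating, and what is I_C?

active; I_C ≈ 0.5 mA

Assume active. Base-emitter loop: I_B = (V_BB − V_BE)/(R_B + (β+1)R_E) = (2 − 0.7)/(18 + 51×2.2) = 0.00998 mA.
I_C = β·I_B = 50×0.00998 = 0.499 mA.
V_CE = V_CC − I_C·R_C − I_E·R_E = 6.8 − 0.499×3.9 − 0.509×2.2 = 3.73 V > V_CE(sat), so the active-region assumption holds.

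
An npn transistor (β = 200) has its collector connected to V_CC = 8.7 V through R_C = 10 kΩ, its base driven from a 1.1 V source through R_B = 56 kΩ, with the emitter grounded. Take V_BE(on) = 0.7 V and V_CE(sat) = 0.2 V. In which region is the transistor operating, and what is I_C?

saturation; I_C ≈ 0.85 mA

Assume active: I_B = (1.1 − 0.7)/56 = 0.00714 mA, giving I_C = β·I_B = 1.43 mA.
But then V_CE = 8.7 − 1.43×10 = -5.59 V < V_CE(sat) = 0.2 V — impossible in the active region.
So the transistor is saturated. With V_CE = 0.2 V, I_C = (V_CC − 0.2)/R_C = 8.5/10 = 0.85 mA.
Check: β·I_B = 1.43 mA > I_C = 0.85 mA, confirming saturation.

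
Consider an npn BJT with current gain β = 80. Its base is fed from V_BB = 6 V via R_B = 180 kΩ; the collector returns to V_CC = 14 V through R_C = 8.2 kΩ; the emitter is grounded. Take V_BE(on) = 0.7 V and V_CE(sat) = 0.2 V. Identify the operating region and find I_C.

saturation; I_C ≈ 1.7 mA

Assume active: I_B = (6 − 0.7)/180 = 0.0294 mA, giving I_C = β·I_B = 2.36 mA.
But then V_CE = 14 − 2.36×8.2 = -5.32 V < V_CE(sat) = 0.2 V — impossible in the active region.
So the transistor is saturated. With V_CE = 0.2 V, I_C = (V_CC − 0.2)/R_C = 13.8/8.2 = 1.68 mA.
Check: β·I_B = 2.36 mA > I_C = 1.68 mA, confirming saturation.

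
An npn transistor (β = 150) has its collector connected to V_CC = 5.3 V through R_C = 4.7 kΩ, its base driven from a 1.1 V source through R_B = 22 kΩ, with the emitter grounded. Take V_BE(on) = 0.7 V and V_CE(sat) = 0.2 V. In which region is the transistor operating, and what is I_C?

Assume active: I_B = (1.1 − 0.7)/22 = 0.0182 mA, giving I_C = β·I_B = 2.73 mA.
But then V_CE = 5.3 − 2.73×4.7 = -7.52 V < V_CE(sat) = 0.2 V — impossible in the active region.
So the transistor is saturated. With V_CE = 0.2 V, I_C = (V_CC − 0.2)/R_C = 5.1/4.7 = 1.09 mA.
Check: β·I_B = 2.73 mA > I_C = 1.09 mA, confirming saturation.

saturation; I_C ≈ 1.1 mA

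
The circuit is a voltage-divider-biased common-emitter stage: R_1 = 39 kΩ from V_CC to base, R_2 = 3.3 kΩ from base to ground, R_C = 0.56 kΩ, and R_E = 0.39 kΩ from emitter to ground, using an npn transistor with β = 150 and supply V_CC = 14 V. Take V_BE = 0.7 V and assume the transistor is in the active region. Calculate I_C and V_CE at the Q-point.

Thevenize the base divider: V_Th = V_CC·R_2/(R_1+R_2) = 14×3.3/42.3 = 1.09 V, R_Th = R_1‖R_2 = 3.04 kΩ.
Base-emitter loop: V_Th = I_B·R_Th + V_BE + (β+1)I_B·R_E, so I_B = (1.09 − 0.7) / (3.04 + 151×0.39) = 0.00633 mA.
I_C = β·I_B = 150×0.00633 = 0.95 mA, and I_E = (β+1)I_B = 0.956 mA.
V_CE = V_CC − I_C·R_C − I_E·R_E = 14 − 0.95×0.56 − 0.956×0.39 = 13.1 V.
V_CE = 13.1 V > 0.2 V confirms active-region operation.

I_C ≈ 0.95 mA, V_CE ≈ 13 V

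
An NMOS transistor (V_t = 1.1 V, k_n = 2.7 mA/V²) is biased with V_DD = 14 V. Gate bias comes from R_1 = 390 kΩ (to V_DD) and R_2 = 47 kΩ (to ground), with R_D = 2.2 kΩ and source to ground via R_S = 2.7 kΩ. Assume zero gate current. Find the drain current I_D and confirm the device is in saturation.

I_D ≈ 0.067 mA

V_G = V_DD·R_2/(R_1+R_2) = 14×47/437 = 1.51 V.
Assume saturation: I_D = (k_n/2)(V_GS − V_t)² with V_GS = V_G − I_D·R_S = 1.51 − 2.7·I_D.
Substituting gives 9.84·I_D² − 3.96·I_D + 0.222 = 0, with roots I_D = 0.0675 or 0.335 mA.
The root I_D = 0.335 mA gives V_GS = 0.602 V ≤ V_t, so take I_D = 0.0675 mA.
Then V_GS = 1.32 V and V_DS = V_DD − I_D(R_D+R_S) = 14 − 0.0675×4.9 = 13.7 V.
Saturation requires V_DS ≥ V_GS − V_t = 0.224 V; 13.7 ≥ 0.224 ✓.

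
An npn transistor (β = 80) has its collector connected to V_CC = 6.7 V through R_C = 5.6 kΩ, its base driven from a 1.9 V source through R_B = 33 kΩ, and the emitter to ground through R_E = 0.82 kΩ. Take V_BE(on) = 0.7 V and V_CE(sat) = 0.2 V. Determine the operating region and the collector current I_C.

Assume active. Base-emitter loop: I_B = (V_BB − V_BE)/(R_B + (β+1)R_E) = (1.9 − 0.7)/(33 + 81×0.82) = 0.0121 mA.
I_C = β·I_B = 80×0.0121 = 0.966 mA.
V_CE = V_CC − I_C·R_C − I_E·R_E = 6.7 − 0.966×5.6 − 0.978×0.82 = 0.491 V > V_CE(sat), so the active-region assumption holds.

active; I_C ≈ 0.97 mA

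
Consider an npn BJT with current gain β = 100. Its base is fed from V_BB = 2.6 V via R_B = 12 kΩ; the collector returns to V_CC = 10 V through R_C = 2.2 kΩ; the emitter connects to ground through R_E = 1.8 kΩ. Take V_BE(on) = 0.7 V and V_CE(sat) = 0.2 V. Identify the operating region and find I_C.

Assume active. Base-emitter loop: I_B = (V_BB − V_BE)/(R_B + (β+1)R_E) = (2.6 − 0.7)/(12 + 101×1.8) = 0.0098 mA.
I_C = β·I_B = 100×0.0098 = 0.98 mA.
V_CE = V_CC − I_C·R_C − I_E·R_E = 10 − 0.98×2.2 − 0.99×1.8 = 6.06 V > V_CE(sat), so the active-region assumption holds.

active; I_C ≈ 0.98 mA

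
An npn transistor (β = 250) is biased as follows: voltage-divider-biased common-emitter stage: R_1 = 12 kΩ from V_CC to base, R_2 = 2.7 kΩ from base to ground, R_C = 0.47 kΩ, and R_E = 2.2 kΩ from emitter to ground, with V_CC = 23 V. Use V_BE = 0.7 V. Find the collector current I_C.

Thevenize the base divider: V_Th = V_CC·R_2/(R_1+R_2) = 23×2.7/14.7 = 4.22 V, R_Th = R_1‖R_2 = 2.2 kΩ.
Base-emitter loop: V_Th = I_B·R_Th + V_BE + (β+1)I_B·R_E, so I_B = (4.22 − 0.7) / (2.2 + 251×2.2) = 0.00636 mA.
I_C = β·I_B = 250×0.00636 = 1.59 mA, and I_E = (β+1)I_B = 1.6 mA.
V_CE = V_CC − I_C·R_C − I_E·R_E = 23 − 1.59×0.47 − 1.6×2.2 = 18.7 V.
V_CE = 18.7 V > 0.2 V confirms active-region operation.

I_C ≈ 1.6 mA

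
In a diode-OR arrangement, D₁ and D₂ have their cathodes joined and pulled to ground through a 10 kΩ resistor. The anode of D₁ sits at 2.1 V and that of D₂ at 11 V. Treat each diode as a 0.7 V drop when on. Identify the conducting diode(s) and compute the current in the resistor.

Assume both conduct. Then node N would need to be at both 2.1−0.7 = 1.4 V and 11−0.7 = 10.3 V, which is impossible.
Assume only D₂ conducts: V_N = 11 − 0.7 = 10.3 V, so I_R = 10.3/10 = 1.03 mA.
Check D₁: its anode-to-cathode voltage is 2.1 − 10.3 = -8.2 V < 0.7 V, so it is off. The assumption is consistent.

Only D₂ conducts; I_R ≈ 1 mA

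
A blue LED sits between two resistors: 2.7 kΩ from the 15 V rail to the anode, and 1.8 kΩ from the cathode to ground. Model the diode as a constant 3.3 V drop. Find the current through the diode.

The two resistors are in series with the diode, so KVL gives 15 = I·2.7 + 3.3 + I·1.8.
I = (15 − 3.3) / (2.7 + 1.8) kΩ = 11.7 / 4.5 = 2.6 mA.

I ≈ 2.6 mA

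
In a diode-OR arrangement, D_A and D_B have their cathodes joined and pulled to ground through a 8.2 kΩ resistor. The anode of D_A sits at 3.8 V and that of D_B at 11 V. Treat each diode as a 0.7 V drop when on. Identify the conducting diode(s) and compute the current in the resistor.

Only D_B conducts; I_R ≈ 1.3 mA

Assume both conduct. Then node N would need to be at both 3.8−0.7 = 3.1 V and 11−0.7 = 10.3 V, which is impossible.
Assume only D_B conducts: V_N = 11 − 0.7 = 10.3 V, so I_R = 10.3/8.2 = 1.26 mA.
Check D_A: its anode-to-cathode voltage is 3.8 − 10.3 = -6.5 V < 0.7 V, so it is off. The assumption is consistent.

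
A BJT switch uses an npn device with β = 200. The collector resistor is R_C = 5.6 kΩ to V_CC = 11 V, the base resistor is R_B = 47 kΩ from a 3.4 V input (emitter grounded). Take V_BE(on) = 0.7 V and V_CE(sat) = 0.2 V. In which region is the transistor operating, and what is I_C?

Assume active: I_B = (3.4 − 0.7)/47 = 0.0574 mA, giving I_C = β·I_B = 11.5 mA.
But then V_CE = 11 − 11.5×5.6 = -53.3 V < V_CE(sat) = 0.2 V — impossible in the active region.
So the transistor is saturated. With V_CE = 0.2 V, I_C = (V_CC − 0.2)/R_C = 10.8/5.6 = 1.93 mA.
Check: β·I_B = 11.5 mA > I_C = 1.93 mA, confirming saturation.

saturation; I_C ≈ 1.9 mA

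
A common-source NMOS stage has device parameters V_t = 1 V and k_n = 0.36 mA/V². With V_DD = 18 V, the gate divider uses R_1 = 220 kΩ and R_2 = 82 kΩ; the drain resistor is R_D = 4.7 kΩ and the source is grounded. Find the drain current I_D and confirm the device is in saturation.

I_D ≈ 2.7 mA

V_G = V_DD·R_2/(R_1+R_2) = 18×82/302 = 4.89 V. With the source grounded, V_GS = V_G = 4.89 V.
Assume saturation: I_D = (k_n/2)(V_GS − V_t)² = (0.36/2)×(4.89 − 1)² = 0.18×3.89² = 2.72 mA.
V_DS = V_DD − I_D·R_D = 18 − 2.72×4.7 = 5.22 V.
Saturation requires V_DS ≥ V_GS − V_t = 3.89 V; 5.22 ≥ 3.89 ✓.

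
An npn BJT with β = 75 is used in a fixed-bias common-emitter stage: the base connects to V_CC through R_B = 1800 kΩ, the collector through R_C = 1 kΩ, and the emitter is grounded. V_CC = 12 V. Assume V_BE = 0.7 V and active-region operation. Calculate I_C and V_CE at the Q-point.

Base loop: V_CC = I_B·R_B + V_BE, so I_B = (12 − 0.7)/1800 kΩ = 0.00628 mA.
In the active region I_C = β·I_B = 75 × 0.00628 = 0.471 mA.
Collector loop: V_CE = V_CC − I_C·R_C = 12 − 0.471×1 = 11.5 V.
Since V_CE = 11.5 V > V_CE(sat) ≈ 0.2 V, the transistor is in the active region as assumed.

I_C ≈ 0.47 mA, V_CE ≈ 12 V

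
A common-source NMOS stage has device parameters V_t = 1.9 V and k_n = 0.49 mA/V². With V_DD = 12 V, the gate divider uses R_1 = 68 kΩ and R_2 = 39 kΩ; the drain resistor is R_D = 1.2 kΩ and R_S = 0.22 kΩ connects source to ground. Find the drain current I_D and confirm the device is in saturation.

V_G = V_DD·R_2/(R_1+R_2) = 12×39/107 = 4.37 V.
Assume saturation: I_D = (k_n/2)(V_GS − V_t)² with V_GS = V_G − I_D·R_S = 4.37 − 0.22·I_D.
Substituting gives 0.0119·I_D² − 1.27·I_D + 1.5 = 0, with roots I_D = 1.2 or 106 mA.
The root I_D = 106 mA gives V_GS = -18.9 V ≤ V_t, so take I_D = 1.2 mA.
Then V_GS = 4.11 V and V_DS = V_DD − I_D(R_D+R_S) = 12 − 1.2×1.42 = 10.3 V.
Saturation requires V_DS ≥ V_GS − V_t = 2.21 V; 10.3 ≥ 2.21 ✓.

I_D ≈ 1.2 mA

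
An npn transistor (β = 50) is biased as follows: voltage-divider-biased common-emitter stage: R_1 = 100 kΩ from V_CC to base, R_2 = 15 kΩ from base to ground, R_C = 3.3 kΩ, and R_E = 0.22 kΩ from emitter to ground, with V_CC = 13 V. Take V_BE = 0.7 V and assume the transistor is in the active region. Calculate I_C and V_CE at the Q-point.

I_C ≈ 2.1 mA, V_CE ≈ 5.8 V

Thevenize the base divider: V_Th = V_CC·R_2/(R_1+R_2) = 13×15/115 = 1.7 V, R_Th = R_1‖R_2 = 13 kΩ.
Base-emitter loop: V_Th = I_B·R_Th + V_BE + (β+1)I_B·R_E, so I_B = (1.7 − 0.7) / (13 + 51×0.22) = 0.041 mA.
I_C = β·I_B = 50×0.041 = 2.05 mA, and I_E = (β+1)I_B = 2.09 mA.
V_CE = V_CC − I_C·R_C − I_E·R_E = 13 − 2.05×3.3 − 2.09×0.22 = 5.77 V.
V_CE = 5.77 V > 0.2 V confirms active-region operation.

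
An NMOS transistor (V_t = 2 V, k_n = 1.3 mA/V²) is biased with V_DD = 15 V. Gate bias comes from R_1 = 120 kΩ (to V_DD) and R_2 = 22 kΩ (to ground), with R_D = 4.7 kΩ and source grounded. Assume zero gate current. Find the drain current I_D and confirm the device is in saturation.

V_G = V_DD·R_2/(R_1+R_2) = 15×22/142 = 2.32 V. With the source grounded, V_GS = V_G = 2.32 V.
Assume saturation: I_D = (k_n/2)(V_GS − V_t)² = (1.3/2)×(2.32 − 2)² = 0.65×0.324² = 0.0682 mA.
V_DS = V_DD − I_D·R_D = 15 − 0.0682×4.7 = 14.7 V.
Saturation requires V_DS ≥ V_GS − V_t = 0.324 V; 14.7 ≥ 0.324 ✓.

I_D ≈ 0.068 mA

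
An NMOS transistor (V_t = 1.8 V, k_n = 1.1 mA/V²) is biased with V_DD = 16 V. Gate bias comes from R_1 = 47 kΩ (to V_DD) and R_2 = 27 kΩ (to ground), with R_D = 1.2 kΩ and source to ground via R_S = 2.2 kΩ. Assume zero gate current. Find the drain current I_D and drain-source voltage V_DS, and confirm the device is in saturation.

V_G = V_DD·R_2/(R_1+R_2) = 16×27/74 = 5.84 V.
Assume saturation: I_D = (k_n/2)(V_GS − V_t)² with V_GS = V_G − I_D·R_S = 5.84 − 2.2·I_D.
Substituting gives 2.66·I_D² − 10.8·I_D + 8.97 = 0, with roots I_D = 1.17 or 2.87 mA.
The root I_D = 2.87 mA gives V_GS = -0.486 V ≤ V_t, so take I_D = 1.17 mA.
Then V_GS = 3.26 V and V_DS = V_DD − I_D(R_D+R_S) = 16 − 1.17×3.4 = 12 V.
Saturation requires V_DS ≥ V_GS − V_t = 1.46 V; 12 ≥ 1.46 ✓.

I_D ≈ 1.2 mA, V_DS ≈ 12 V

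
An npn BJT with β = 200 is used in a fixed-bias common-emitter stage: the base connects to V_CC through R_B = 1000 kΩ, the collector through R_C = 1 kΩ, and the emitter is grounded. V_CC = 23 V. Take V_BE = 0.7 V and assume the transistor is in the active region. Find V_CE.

V_CE ≈ 19 V

Base loop: V_CC = I_B·R_B + V_BE, so I_B = (23 − 0.7)/1000 kΩ = 0.0223 mA.
In the active region I_C = β·I_B = 200 × 0.0223 = 4.46 mA.
Collector loop: V_CE = V_CC − I_C·R_C = 23 − 4.46×1 = 18.5 V.
Since V_CE = 18.5 V > V_CE(sat) ≈ 0.2 V, the transistor is in the active region as assumed.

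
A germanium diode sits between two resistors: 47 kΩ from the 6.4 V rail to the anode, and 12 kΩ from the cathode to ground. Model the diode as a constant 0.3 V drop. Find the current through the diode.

The two resistors are in series with the diode, so KVL gives 6.4 = I·47 + 0.3 + I·12.
I = (6.4 − 0.3) / (47 + 12) kΩ = 6.1 / 59 = 0.103 mA.

I ≈ 0.1 mA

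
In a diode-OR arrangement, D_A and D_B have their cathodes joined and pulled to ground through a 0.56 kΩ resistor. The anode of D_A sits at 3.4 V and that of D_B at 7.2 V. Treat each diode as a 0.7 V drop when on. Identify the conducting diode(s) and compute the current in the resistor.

Assume both conduct. Then node N would need to be at both 3.4−0.7 = 2.7 V and 7.2−0.7 = 6.5 V, which is impossible.
Assume only D_B conducts: V_N = 7.2 − 0.7 = 6.5 V, so I_R = 6.5/0.56 = 11.6 mA.
Check D_A: its anode-to-cathode voltage is 3.4 − 6.5 = -3.1 V < 0.7 V, so it is off. The assumption is consistent.

Only D_B conducts; I_R ≈ 12 mA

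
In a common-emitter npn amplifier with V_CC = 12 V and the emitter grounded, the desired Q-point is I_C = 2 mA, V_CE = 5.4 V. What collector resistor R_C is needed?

R_C ≈ 3.3 kΩ

Collector loop: V_CC = I_C·R_C + V_CE.
R_C = (V_CC − V_CE)/I_C = (12 − 5.4)/2 = 3.3 kΩ.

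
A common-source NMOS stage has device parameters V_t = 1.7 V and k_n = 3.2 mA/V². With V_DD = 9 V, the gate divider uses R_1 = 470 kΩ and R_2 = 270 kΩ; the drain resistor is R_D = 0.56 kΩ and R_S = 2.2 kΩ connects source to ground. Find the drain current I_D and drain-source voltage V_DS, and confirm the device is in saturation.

I_D ≈ 0.47 mA, V_DS ≈ 7.7 V

V_G = V_DD·R_2/(R_1+R_2) = 9×270/740 = 3.28 V.
Assume saturation: I_D = (k_n/2)(V_GS − V_t)² with V_GS = V_G − I_D·R_S = 3.28 − 2.2·I_D.
Substituting gives 7.74·I_D² − 12.1·I_D + 4.01 = 0, with roots I_D = 0.473 or 1.1 mA.
The root I_D = 1.1 mA gives V_GS = 0.872 V ≤ V_t, so take I_D = 0.473 mA.
Then V_GS = 2.24 V and V_DS = V_DD − I_D(R_D+R_S) = 9 − 0.473×2.76 = 7.7 V.
Saturation requires V_DS ≥ V_GS − V_t = 0.544 V; 7.7 ≥ 0.544 ✓.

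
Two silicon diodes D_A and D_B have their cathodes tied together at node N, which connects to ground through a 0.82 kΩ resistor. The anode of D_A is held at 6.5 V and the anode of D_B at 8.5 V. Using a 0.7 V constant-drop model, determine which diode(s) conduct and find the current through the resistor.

Assume both conduct. Then node N would need to be at both 6.5−0.7 = 5.8 V and 8.5−0.7 = 7.8 V, which is impossible.
Assume only D_B conducts: V_N = 8.5 − 0.7 = 7.8 V, so I_R = 7.8/0.82 = 9.51 mA.
Check D_A: its anode-to-cathode voltage is 6.5 − 7.8 = -1.3 V < 0.7 V, so it is off. The assumption is consistent.

Only D_B conducts; I_R ≈ 9.5 mA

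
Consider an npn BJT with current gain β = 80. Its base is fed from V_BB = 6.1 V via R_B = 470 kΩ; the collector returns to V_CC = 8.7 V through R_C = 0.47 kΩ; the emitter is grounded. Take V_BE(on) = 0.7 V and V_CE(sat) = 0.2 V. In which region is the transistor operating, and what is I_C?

Assume active. Base-emitter loop: I_B = (V_BB − V_BE)/R_B = (6.1 − 0.7)/470 = 0.0115 mA.
I_C = β·I_B = 80×0.0115 = 0.919 mA.
V_CE = V_CC − I_C·R_C = 8.7 − 0.919×0.47 = 8.27 V > V_CE(sat), so the active-region assumption holds.

active; I_C ≈ 0.92 mA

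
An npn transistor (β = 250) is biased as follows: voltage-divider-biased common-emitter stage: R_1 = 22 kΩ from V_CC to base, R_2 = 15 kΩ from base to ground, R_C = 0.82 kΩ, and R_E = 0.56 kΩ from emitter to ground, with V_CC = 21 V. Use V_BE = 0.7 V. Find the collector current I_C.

I_C ≈ 13 mA

Thevenize the base divider: V_Th = V_CC·R_2/(R_1+R_2) = 21×15/37 = 8.51 V, R_Th = R_1‖R_2 = 8.92 kΩ.
Base-emitter loop: V_Th = I_B·R_Th + V_BE + (β+1)I_B·R_E, so I_B = (8.51 − 0.7) / (8.92 + 251×0.56) = 0.0523 mA.
I_C = β·I_B = 250×0.0523 = 13.1 mA, and I_E = (β+1)I_B = 13.1 mA.
V_CE = V_CC − I_C·R_C − I_E·R_E = 21 − 13.1×0.82 − 13.1×0.56 = 2.94 V.
V_CE = 2.94 V > 0.2 V confirms active-region operation.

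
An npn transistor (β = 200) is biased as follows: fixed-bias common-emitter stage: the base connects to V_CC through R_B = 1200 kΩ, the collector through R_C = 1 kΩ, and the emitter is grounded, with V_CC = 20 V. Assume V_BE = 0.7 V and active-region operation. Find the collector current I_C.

Base loop: V_CC = I_B·R_B + V_BE, so I_B = (20 − 0.7)/1200 kΩ = 0.0161 mA.
In the active region I_C = β·I_B = 200 × 0.0161 = 3.22 mA.
Collector loop: V_CE = V_CC − I_C·R_C = 20 − 3.22×1 = 16.8 V.
Since V_CE = 16.8 V > V_CE(sat) ≈ 0.2 V, the transistor is in the active region as assumed.

I_C ≈ 3.2 mA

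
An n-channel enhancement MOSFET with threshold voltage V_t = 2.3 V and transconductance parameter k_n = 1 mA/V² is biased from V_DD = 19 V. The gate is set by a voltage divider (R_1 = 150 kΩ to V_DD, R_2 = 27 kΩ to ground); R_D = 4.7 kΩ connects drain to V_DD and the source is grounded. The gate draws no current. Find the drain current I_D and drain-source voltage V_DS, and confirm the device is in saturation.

V_G = V_DD·R_2/(R_1+R_2) = 19×27/177 = 2.9 V. With the source grounded, V_GS = V_G = 2.9 V.
Assume saturation: I_D = (k_n/2)(V_GS − V_t)² = (1/2)×(2.9 − 2.3)² = 0.5×0.598² = 0.179 mA.
V_DS = V_DD − I_D·R_D = 19 − 0.179×4.7 = 18.2 V.
Saturation requires V_DS ≥ V_GS − V_t = 0.598 V; 18.2 ≥ 0.598 ✓.

I_D ≈ 0.18 mA, V_DS ≈ 18 V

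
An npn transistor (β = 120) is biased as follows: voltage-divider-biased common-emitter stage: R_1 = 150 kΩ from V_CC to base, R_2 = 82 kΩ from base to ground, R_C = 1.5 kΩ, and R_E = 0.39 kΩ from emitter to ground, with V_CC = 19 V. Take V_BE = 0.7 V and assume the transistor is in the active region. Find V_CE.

V_CE ≈ 5.4 V

Thevenize the base divider: V_Th = V_CC·R_2/(R_1+R_2) = 19×82/232 = 6.72 V, R_Th = R_1‖R_2 = 53 kΩ.
Base-emitter loop: V_Th = I_B·R_Th + V_BE + (β+1)I_B·R_E, so I_B = (6.72 − 0.7) / (53 + 121×0.39) = 0.06 mA.
I_C = β·I_B = 120×0.06 = 7.2 mA, and I_E = (β+1)I_B = 7.26 mA.
V_CE = V_CC − I_C·R_C − I_E·R_E = 19 − 7.2×1.5 − 7.26×0.39 = 5.36 V.
V_CE = 5.36 V > 0.2 V confirms active-region operation.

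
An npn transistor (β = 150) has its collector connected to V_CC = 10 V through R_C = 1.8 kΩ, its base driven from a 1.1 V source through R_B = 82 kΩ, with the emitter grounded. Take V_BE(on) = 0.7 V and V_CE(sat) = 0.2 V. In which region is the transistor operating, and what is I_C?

active; I_C ≈ 0.73 mA

Assume active. Base-emitter loop: I_B = (V_BB − V_BE)/R_B = (1.1 − 0.7)/82 = 0.00488 mA.
I_C = β·I_B = 150×0.00488 = 0.732 mA.
V_CE = V_CC − I_C·R_C = 10 − 0.732×1.8 = 8.68 V > V_CE(sat), so the active-region assumption holds.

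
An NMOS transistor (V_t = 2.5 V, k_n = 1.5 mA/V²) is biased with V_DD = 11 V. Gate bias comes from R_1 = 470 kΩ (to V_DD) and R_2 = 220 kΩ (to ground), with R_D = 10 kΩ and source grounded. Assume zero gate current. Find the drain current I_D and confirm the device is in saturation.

I_D ≈ 0.76 mA

V_G = V_DD·R_2/(R_1+R_2) = 11×220/690 = 3.51 V. With the source grounded, V_GS = V_G = 3.51 V.
Assume saturation: I_D = (k_n/2)(V_GS − V_t)² = (1.5/2)×(3.51 − 2.5)² = 0.75×1.01² = 0.761 mA.
V_DS = V_DD − I_D·R_D = 11 − 0.761×10 = 3.39 V.
Saturation requires V_DS ≥ V_GS − V_t = 1.01 V; 3.39 ≥ 1.01 ✓.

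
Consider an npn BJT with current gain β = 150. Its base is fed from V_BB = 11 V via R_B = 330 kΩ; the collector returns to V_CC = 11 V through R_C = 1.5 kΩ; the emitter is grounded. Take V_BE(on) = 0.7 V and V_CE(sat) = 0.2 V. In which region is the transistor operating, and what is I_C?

active; I_C ≈ 4.7 mA

Assume active. Base-emitter loop: I_B = (V_BB − V_BE)/R_B = (11 − 0.7)/330 = 0.0312 mA.
I_C = β·I_B = 150×0.0312 = 4.68 mA.
V_CE = V_CC − I_C·R_C = 11 − 4.68×1.5 = 3.98 V > V_CE(sat), so the active-region assumption holds.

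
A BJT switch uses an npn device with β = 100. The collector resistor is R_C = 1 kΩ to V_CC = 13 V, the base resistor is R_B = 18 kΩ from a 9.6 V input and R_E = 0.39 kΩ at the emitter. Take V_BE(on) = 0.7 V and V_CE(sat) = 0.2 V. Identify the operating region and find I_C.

saturation; I_C ≈ 9.1 mA

Assume active: I_B = (9.6 − 0.7)/(18 + 101×0.39) = 0.155 mA, I_C = β·I_B = 15.5 mA.
Then V_CE = 13 − 15.5×1 − 15.7×0.39 = -8.62 V < 0.2 V — the active assumption fails.
Re-solve with V_CE = 0.2 V. KCL at the emitter: V_E/R_E = (V_BB−0.7−V_E)/R_B + (V_CC−0.2−V_E)/R_C, giving V_E = 3.67 V.
I_C = (V_CC − 0.2 − V_E)/R_C = (12.8 − 3.67)/1 = 9.13 mA.
Check: I_B = (8.9 − 3.67)/18 = 0.29 mA, and β·I_B = 29 mA > I_C, confirming saturation.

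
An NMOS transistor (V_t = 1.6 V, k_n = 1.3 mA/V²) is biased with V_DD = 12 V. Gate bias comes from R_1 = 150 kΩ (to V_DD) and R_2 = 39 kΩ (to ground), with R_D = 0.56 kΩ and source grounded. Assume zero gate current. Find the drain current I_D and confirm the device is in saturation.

V_G = V_DD·R_2/(R_1+R_2) = 12×39/189 = 2.48 V. With the source grounded, V_GS = V_G = 2.48 V.
Assume saturation: I_D = (k_n/2)(V_GS − V_t)² = (1.3/2)×(2.48 − 1.6)² = 0.65×0.876² = 0.499 mA.
V_DS = V_DD − I_D·R_D = 12 − 0.499×0.56 = 11.7 V.
Saturation requires V_DS ≥ V_GS − V_t = 0.876 V; 11.7 ≥ 0.876 ✓.

I_D ≈ 0.5 mA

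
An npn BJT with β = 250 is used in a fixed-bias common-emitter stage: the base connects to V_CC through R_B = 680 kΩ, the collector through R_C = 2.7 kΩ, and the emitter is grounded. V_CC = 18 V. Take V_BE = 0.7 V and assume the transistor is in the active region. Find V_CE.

V_CE ≈ 0.83 V

Base loop: V_CC = I_B·R_B + V_BE, so I_B = (18 − 0.7)/680 kΩ = 0.0254 mA.
In the active region I_C = β·I_B = 250 × 0.0254 = 6.36 mA.
Collector loop: V_CE = V_CC − I_C·R_C = 18 − 6.36×2.7 = 0.827 V.
Since V_CE = 0.827 V > V_CE(sat) ≈ 0.2 V, the transistor is in the active region as assumed.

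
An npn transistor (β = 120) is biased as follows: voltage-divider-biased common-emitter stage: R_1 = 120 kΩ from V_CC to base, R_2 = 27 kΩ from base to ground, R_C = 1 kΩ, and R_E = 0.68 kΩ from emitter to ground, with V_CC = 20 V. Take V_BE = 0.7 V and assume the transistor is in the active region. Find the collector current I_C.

Thevenize the base divider: V_Th = V_CC·R_2/(R_1+R_2) = 20×27/147 = 3.67 V, R_Th = R_1‖R_2 = 22 kΩ.
Base-emitter loop: V_Th = I_B·R_Th + V_BE + (β+1)I_B·R_E, so I_B = (3.67 − 0.7) / (22 + 121×0.68) = 0.0285 mA.
I_C = β·I_B = 120×0.0285 = 3.42 mA, and I_E = (β+1)I_B = 3.45 mA.
V_CE = V_CC − I_C·R_C − I_E·R_E = 20 − 3.42×1 − 3.45×0.68 = 14.2 V.
V_CE = 14.2 V > 0.2 V confirms active-region operation.

I_C ≈ 3.4 mA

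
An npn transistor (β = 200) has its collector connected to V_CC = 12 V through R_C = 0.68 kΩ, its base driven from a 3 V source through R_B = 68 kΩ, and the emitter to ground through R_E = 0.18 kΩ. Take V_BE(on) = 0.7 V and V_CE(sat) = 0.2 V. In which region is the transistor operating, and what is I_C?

active; I_C ≈ 4.4 mA

Assume active. Base-emitter loop: I_B = (V_BB − V_BE)/(R_B + (β+1)R_E) = (3 − 0.7)/(68 + 201×0.18) = 0.0221 mA.
I_C = β·I_B = 200×0.0221 = 4.42 mA.
V_CE = V_CC − I_C·R_C − I_E·R_E = 12 − 4.42×0.68 − 4.44×0.18 = 8.2 V > V_CE(sat), so the active-region assumption holds.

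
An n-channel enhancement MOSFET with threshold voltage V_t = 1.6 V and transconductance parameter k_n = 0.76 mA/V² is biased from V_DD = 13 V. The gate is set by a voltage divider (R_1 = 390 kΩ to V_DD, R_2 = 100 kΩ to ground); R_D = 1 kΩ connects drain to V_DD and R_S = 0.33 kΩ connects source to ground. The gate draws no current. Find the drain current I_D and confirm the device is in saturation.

I_D ≈ 0.34 mA

V_G = V_DD·R_2/(R_1+R_2) = 13×100/490 = 2.65 V.
Assume saturation: I_D = (k_n/2)(V_GS − V_t)² with V_GS = V_G − I_D·R_S = 2.65 − 0.33·I_D.
Substituting gives 0.0414·I_D² − 1.26·I_D + 0.421 = 0, with roots I_D = 0.337 or 30.2 mA.
The root I_D = 30.2 mA gives V_GS = -7.32 V ≤ V_t, so take I_D = 0.337 mA.
Then V_GS = 2.54 V and V_DS = V_DD − I_D(R_D+R_S) = 13 − 0.337×1.33 = 12.6 V.
Saturation requires V_DS ≥ V_GS − V_t = 0.942 V; 12.6 ≥ 0.942 ✓.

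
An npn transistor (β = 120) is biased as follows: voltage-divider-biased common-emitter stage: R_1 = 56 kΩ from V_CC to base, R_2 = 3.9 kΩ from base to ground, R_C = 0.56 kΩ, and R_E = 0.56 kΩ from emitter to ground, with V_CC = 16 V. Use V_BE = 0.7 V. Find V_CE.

V_CE ≈ 15 V

Thevenize the base divider: V_Th = V_CC·R_2/(R_1+R_2) = 16×3.9/59.9 = 1.04 V, R_Th = R_1‖R_2 = 3.65 kΩ.
Base-emitter loop: V_Th = I_B·R_Th + V_BE + (β+1)I_B·R_E, so I_B = (1.04 − 0.7) / (3.65 + 121×0.56) = 0.00479 mA.
I_C = β·I_B = 120×0.00479 = 0.574 mA, and I_E = (β+1)I_B = 0.579 mA.
V_CE = V_CC − I_C·R_C − I_E·R_E = 16 − 0.574×0.56 − 0.579×0.56 = 15.4 V.
V_CE = 15.4 V > 0.2 V confirms active-region operation.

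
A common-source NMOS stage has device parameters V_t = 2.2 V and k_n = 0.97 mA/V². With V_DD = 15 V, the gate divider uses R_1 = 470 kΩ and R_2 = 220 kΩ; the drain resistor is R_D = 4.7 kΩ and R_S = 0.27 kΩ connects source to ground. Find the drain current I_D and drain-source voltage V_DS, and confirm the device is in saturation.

I_D ≈ 2 mA, V_DS ≈ 5 V

V_G = V_DD·R_2/(R_1+R_2) = 15×220/690 = 4.78 V.
Assume saturation: I_D = (k_n/2)(V_GS − V_t)² with V_GS = V_G − I_D·R_S = 4.78 − 0.27·I_D.
Substituting gives 0.0354·I_D² − 1.68·I_D + 3.23 = 0, with roots I_D = 2.02 or 45.4 mA.
The root I_D = 45.4 mA gives V_GS = -7.47 V ≤ V_t, so take I_D = 2.02 mA.
Then V_GS = 4.24 V and V_DS = V_DD − I_D(R_D+R_S) = 15 − 2.02×4.97 = 4.98 V.
Saturation requires V_DS ≥ V_GS − V_t = 2.04 V; 4.98 ≥ 2.04 ✓.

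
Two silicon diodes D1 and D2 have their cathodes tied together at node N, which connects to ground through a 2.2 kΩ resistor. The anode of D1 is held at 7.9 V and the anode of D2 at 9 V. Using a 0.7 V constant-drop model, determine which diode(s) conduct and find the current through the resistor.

Only D2 conducts; I_R ≈ 3.8 mA

Assume both conduct. Then node N would need to be at both 7.9−0.7 = 7.2 V and 9−0.7 = 8.3 V, which is impossible.
Assume only D2 conducts: V_N = 9 − 0.7 = 8.3 V, so I_R = 8.3/2.2 = 3.77 mA.
Check D1: its anode-to-cathode voltage is 7.9 − 8.3 = -0.4 V < 0.7 V, so it is off. The assumption is consistent.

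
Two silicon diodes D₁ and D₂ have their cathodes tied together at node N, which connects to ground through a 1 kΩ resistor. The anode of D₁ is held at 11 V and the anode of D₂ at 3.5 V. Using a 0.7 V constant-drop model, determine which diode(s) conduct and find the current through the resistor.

Only D₁ conducts; I_R ≈ 10 mA

Assume both conduct. Then node N would need to be at both 11−0.7 = 10.3 V and 3.5−0.7 = 2.8 V, which is impossible.
Assume only D₁ conducts: V_N = 11 − 0.7 = 10.3 V, so I_R = 10.3/1 = 10.3 mA.
Check D₂: its anode-to-cathode voltage is 3.5 − 10.3 = -6.8 V < 0.7 V, so it is off. The assumption is consistent.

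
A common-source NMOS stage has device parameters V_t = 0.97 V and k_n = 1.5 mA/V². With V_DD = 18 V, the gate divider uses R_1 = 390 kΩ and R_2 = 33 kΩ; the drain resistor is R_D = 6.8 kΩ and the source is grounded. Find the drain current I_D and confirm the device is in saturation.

I_D ≈ 0.14 mA

V_G = V_DD·R_2/(R_1+R_2) = 18×33/423 = 1.4 V. With the source grounded, V_GS = V_G = 1.4 V.
Assume saturation: I_D = (k_n/2)(V_GS − V_t)² = (1.5/2)×(1.4 − 0.97)² = 0.75×0.434² = 0.141 mA.
V_DS = V_DD − I_D·R_D = 18 − 0.141×6.8 = 17 V.
Saturation requires V_DS ≥ V_GS − V_t = 0.434 V; 17 ≥ 0.434 ✓.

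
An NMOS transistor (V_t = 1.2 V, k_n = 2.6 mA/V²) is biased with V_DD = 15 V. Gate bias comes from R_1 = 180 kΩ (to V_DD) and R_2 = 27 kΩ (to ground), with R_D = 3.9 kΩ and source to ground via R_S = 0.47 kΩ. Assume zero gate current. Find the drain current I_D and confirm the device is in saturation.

I_D ≈ 0.41 mA

V_G = V_DD·R_2/(R_1+R_2) = 15×27/207 = 1.96 V.
Assume saturation: I_D = (k_n/2)(V_GS − V_t)² with V_GS = V_G − I_D·R_S = 1.96 − 0.47·I_D.
Substituting gives 0.287·I_D² − 1.92·I_D + 0.744 = 0, with roots I_D = 0.412 or 6.29 mA.
The root I_D = 6.29 mA gives V_GS = -1 V ≤ V_t, so take I_D = 0.412 mA.
Then V_GS = 1.76 V and V_DS = V_DD − I_D(R_D+R_S) = 15 − 0.412×4.37 = 13.2 V.
Saturation requires V_DS ≥ V_GS − V_t = 0.563 V; 13.2 ≥ 0.563 ✓.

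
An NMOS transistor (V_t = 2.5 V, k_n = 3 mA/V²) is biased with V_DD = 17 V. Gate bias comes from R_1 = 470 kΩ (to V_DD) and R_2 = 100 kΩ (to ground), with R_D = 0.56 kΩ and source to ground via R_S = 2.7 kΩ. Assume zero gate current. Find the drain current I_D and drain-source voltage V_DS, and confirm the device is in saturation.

V_G = V_DD·R_2/(R_1+R_2) = 17×100/570 = 2.98 V.
Assume saturation: I_D = (k_n/2)(V_GS − V_t)² with V_GS = V_G − I_D·R_S = 2.98 − 2.7·I_D.
Substituting gives 10.9·I_D² − 4.91·I_D + 0.349 = 0, with roots I_D = 0.0886 or 0.36 mA.
The root I_D = 0.36 mA gives V_GS = 2.01 V ≤ V_t, so take I_D = 0.0886 mA.
Then V_GS = 2.74 V and V_DS = V_DD − I_D(R_D+R_S) = 17 − 0.0886×3.26 = 16.7 V.
Saturation requires V_DS ≥ V_GS − V_t = 0.243 V; 16.7 ≥ 0.243 ✓.

I_D ≈ 0.089 mA, V_DS ≈ 17 V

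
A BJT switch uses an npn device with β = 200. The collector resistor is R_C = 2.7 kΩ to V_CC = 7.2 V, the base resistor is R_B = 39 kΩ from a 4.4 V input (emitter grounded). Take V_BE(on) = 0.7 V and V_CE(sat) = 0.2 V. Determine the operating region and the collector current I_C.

saturation; I_C ≈ 2.6 mA

Assume active: I_B = (4.4 − 0.7)/39 = 0.0949 mA, giving I_C = β·I_B = 19 mA.
But then V_CE = 7.2 − 19×2.7 = -44 V < V_CE(sat) = 0.2 V — impossible in the active region.
So the transistor is saturated. With V_CE = 0.2 V, I_C = (V_CC − 0.2)/R_C = 7/2.7 = 2.59 mA.
Check: β·I_B = 19 mA > I_C = 2.59 mA, confirming saturation.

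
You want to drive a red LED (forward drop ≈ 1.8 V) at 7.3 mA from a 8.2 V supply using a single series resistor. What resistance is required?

The resistor drops V_S − V_D = 8.2 − 1.8 = 6.4 V at 7.3 mA.
R = 6.4 V / 7.3 mA = 0.877 kΩ.

R ≈ 0.88 kΩ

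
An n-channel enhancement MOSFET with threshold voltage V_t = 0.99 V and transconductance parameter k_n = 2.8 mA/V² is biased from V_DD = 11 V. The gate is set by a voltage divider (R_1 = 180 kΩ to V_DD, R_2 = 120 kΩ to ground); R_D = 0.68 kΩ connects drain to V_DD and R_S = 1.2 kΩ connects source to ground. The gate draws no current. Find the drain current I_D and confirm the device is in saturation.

V_G = V_DD·R_2/(R_1+R_2) = 11×120/300 = 4.4 V.
Assume saturation: I_D = (k_n/2)(V_GS − V_t)² with V_GS = V_G − I_D·R_S = 4.4 − 1.2·I_D.
Substituting gives 2.02·I_D² − 12.5·I_D + 16.3 = 0, with roots I_D = 1.88 or 4.3 mA.
The root I_D = 4.3 mA gives V_GS = -0.763 V ≤ V_t, so take I_D = 1.88 mA.
Then V_GS = 2.15 V and V_DS = V_DD − I_D(R_D+R_S) = 11 − 1.88×1.88 = 7.47 V.
Saturation requires V_DS ≥ V_GS − V_t = 1.16 V; 7.47 ≥ 1.16 ✓.

I_D ≈ 1.9 mA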